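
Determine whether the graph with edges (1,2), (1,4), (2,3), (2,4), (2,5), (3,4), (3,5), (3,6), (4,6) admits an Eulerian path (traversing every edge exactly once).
Yes — and in fact it has an Eulerian circuit (the graph is connected and all 6 vertices have even degree)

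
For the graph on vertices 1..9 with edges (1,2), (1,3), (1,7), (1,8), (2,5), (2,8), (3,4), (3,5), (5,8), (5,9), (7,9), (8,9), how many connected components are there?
2 (components: {1, 2, 3, 4, 5, 7, 8, 9}, {6})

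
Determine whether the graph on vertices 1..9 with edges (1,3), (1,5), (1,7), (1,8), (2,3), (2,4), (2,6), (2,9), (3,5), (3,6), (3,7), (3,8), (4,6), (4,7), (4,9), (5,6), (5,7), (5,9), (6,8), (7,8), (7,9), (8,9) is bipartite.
No (odd cycle of length 3: 7 -> 1 -> 8 -> 7)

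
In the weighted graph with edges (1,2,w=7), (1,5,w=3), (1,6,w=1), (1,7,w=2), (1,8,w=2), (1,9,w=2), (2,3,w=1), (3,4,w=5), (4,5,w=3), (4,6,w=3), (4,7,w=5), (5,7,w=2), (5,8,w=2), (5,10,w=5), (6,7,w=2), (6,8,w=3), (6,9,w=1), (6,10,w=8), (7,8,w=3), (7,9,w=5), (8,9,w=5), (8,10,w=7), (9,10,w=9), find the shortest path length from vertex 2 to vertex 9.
9 (path: 2 -> 1 -> 9; weights 7 + 2 = 9)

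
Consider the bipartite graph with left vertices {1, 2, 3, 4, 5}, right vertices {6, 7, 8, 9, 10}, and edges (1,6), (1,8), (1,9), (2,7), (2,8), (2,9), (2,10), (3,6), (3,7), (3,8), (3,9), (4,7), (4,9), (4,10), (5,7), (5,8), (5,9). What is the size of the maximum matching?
5 (matching: (1,9), (2,10), (3,6), (4,7), (5,8); upper bound min(|L|,|R|) = min(5,5) = 5)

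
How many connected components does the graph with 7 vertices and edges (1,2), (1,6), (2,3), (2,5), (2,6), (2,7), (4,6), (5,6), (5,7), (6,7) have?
1 (components: {1, 2, 3, 4, 5, 6, 7})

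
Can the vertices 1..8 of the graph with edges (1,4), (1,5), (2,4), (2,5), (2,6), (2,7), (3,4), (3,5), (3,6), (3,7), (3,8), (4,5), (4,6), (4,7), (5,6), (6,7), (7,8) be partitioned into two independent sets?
No (odd cycle of length 3: 4 -> 1 -> 5 -> 4)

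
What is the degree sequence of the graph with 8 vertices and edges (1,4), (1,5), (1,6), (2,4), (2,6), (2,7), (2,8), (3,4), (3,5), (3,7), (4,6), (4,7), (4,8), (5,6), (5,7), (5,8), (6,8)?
[6, 5, 5, 4, 4, 4, 3, 3] (degrees: deg(1)=3, deg(2)=4, deg(3)=3, deg(4)=6, deg(5)=5, deg(6)=5, deg(7)=4, deg(8)=4)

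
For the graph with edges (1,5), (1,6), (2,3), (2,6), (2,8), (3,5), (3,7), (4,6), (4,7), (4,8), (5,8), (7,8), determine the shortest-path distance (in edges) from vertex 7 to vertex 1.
3 (path: 7 -> 4 -> 6 -> 1, 3 edges)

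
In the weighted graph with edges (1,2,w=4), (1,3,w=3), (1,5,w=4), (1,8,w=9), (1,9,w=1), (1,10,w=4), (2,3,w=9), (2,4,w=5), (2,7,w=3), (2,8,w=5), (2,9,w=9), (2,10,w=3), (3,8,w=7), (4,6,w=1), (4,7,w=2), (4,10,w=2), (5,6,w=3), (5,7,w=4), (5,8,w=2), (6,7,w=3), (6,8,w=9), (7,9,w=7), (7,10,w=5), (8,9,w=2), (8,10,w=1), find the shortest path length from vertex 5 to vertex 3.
7 (path: 5 -> 1 -> 3; weights 4 + 3 = 7)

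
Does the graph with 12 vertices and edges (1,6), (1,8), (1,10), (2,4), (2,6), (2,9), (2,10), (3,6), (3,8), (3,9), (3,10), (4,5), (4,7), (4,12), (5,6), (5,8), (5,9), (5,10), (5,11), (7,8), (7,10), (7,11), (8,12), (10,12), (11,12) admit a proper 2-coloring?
Yes. Partition: {1, 2, 3, 5, 7, 12}, {4, 6, 8, 9, 10, 11}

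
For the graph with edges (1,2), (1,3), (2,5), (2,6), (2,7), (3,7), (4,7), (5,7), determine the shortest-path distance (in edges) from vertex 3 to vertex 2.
2 (path: 3 -> 1 -> 2, 2 edges)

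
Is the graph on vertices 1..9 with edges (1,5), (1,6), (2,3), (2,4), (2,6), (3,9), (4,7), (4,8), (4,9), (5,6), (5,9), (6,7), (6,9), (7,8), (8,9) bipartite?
No (odd cycle of length 3: 6 -> 1 -> 5 -> 6)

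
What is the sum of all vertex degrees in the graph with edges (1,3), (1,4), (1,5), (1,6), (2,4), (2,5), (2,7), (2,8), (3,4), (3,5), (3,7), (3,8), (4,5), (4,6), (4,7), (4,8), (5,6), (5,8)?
36 (handshake: sum of degrees = 2|E| = 2 x 18 = 36)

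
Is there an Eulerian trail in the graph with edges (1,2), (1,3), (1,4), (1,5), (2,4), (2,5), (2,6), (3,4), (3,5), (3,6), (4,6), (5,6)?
Yes — and in fact it has an Eulerian circuit (the graph is connected and all 6 vertices have even degree)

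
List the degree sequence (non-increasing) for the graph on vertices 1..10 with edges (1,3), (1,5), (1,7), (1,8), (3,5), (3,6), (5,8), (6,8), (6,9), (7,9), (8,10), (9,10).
[4, 4, 3, 3, 3, 3, 2, 2, 0, 0] (degrees: deg(1)=4, deg(2)=0, deg(3)=3, deg(4)=0, deg(5)=3, deg(6)=3, deg(7)=2, deg(8)=4, deg(9)=3, deg(10)=2)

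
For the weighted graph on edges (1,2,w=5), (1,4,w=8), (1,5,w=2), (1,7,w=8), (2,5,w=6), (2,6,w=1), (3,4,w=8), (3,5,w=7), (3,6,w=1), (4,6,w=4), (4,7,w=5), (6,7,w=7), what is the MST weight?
18 (MST edges: (1,2,w=5), (1,5,w=2), (2,6,w=1), (3,6,w=1), (4,6,w=4), (4,7,w=5); sum of weights 5 + 2 + 1 + 1 + 4 + 5 = 18)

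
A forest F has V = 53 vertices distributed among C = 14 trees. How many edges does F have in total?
39 (Each of the 14 component trees on V_i vertices has V_i - 1 edges; summing gives V - C = 53 - 14 = 39)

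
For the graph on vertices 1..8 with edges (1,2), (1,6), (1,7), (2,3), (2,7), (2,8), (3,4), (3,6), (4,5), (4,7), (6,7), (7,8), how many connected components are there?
1 (components: {1, 2, 3, 4, 5, 6, 7, 8})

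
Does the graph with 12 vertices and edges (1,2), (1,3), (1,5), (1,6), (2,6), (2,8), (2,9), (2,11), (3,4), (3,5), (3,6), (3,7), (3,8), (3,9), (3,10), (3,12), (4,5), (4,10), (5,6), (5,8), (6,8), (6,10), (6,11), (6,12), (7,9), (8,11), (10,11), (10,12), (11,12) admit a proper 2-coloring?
No (odd cycle of length 3: 3 -> 1 -> 6 -> 3)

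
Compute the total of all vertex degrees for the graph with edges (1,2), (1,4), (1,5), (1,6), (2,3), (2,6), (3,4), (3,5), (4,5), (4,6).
20 (handshake: sum of degrees = 2|E| = 2 x 10 = 20)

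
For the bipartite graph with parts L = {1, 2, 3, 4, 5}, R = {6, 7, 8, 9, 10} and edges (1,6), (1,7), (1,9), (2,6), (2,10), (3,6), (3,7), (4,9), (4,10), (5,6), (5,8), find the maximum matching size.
5 (matching: (1,9), (2,6), (3,7), (4,10), (5,8); upper bound min(|L|,|R|) = min(5,5) = 5)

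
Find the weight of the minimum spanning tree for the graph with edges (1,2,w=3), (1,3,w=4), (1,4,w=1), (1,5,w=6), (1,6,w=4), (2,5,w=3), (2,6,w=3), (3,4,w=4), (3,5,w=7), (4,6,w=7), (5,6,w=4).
14 (MST edges: (1,2,w=3), (1,3,w=4), (1,4,w=1), (2,5,w=3), (2,6,w=3); sum of weights 3 + 4 + 1 + 3 + 3 = 14)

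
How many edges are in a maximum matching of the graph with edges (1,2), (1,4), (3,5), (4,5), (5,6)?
2 (matching: (1,4), (5,6); upper bound floor(n/2) = floor(6/2) = 3)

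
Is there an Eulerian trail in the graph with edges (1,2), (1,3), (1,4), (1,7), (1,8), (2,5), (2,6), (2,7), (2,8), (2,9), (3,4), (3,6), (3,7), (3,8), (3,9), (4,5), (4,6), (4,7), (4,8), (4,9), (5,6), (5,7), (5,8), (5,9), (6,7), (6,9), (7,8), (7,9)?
Yes (the graph is connected and exactly 2 vertices have odd degree: {1, 4}; any Eulerian path must start and end at those)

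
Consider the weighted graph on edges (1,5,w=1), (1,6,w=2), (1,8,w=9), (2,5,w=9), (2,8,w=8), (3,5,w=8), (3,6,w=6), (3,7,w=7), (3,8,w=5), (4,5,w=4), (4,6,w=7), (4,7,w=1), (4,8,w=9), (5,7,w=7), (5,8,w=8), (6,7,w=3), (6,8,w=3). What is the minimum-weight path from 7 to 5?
5 (path: 7 -> 4 -> 5; weights 1 + 4 = 5)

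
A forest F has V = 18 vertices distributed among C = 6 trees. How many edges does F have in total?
12 (Each of the 6 component trees on V_i vertices has V_i - 1 edges; summing gives V - C = 18 - 6 = 12)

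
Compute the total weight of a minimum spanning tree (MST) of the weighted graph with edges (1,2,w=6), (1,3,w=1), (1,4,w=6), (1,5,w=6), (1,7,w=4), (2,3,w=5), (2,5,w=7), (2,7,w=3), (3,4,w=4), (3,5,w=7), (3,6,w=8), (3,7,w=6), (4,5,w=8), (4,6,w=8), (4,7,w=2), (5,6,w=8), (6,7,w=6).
22 (MST edges: (1,3,w=1), (1,5,w=6), (1,7,w=4), (2,7,w=3), (4,7,w=2), (6,7,w=6); sum of weights 1 + 6 + 4 + 3 + 2 + 6 = 22)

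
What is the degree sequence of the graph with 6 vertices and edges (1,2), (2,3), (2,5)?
[3, 1, 1, 1, 0, 0] (degrees: deg(1)=1, deg(2)=3, deg(3)=1, deg(4)=0, deg(5)=1, deg(6)=0)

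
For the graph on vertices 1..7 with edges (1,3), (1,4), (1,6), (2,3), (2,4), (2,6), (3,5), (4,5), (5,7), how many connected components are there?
1 (components: {1, 2, 3, 4, 5, 6, 7})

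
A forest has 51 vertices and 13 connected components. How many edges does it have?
38 (Each of the 13 component trees on V_i vertices has V_i - 1 edges; summing gives V - C = 51 - 13 = 38)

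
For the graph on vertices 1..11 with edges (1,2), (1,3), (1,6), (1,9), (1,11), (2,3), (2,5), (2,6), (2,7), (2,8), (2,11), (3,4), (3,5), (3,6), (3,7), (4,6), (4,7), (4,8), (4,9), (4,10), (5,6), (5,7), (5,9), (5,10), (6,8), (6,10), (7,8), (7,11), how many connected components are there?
1 (components: {1, 2, 3, 4, 5, 6, 7, 8, 9, 10, 11})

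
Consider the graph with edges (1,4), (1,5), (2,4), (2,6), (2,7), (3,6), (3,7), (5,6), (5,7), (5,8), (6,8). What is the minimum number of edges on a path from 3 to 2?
2 (path: 3 -> 6 -> 2, 2 edges)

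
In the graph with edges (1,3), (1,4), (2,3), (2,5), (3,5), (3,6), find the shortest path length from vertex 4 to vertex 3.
2 (path: 4 -> 1 -> 3, 2 edges)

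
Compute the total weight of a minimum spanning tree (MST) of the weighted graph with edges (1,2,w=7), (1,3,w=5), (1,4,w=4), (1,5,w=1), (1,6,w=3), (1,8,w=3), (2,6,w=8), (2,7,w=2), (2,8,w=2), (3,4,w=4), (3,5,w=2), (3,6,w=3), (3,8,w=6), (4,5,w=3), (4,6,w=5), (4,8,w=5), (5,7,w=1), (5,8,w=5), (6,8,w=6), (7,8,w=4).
14 (MST edges: (1,5,w=1), (1,6,w=3), (2,7,w=2), (2,8,w=2), (3,5,w=2), (4,5,w=3), (5,7,w=1); sum of weights 1 + 3 + 2 + 2 + 2 + 3 + 1 = 14)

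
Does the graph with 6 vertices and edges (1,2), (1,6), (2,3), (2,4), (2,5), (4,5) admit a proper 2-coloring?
No (odd cycle of length 3: 5 -> 2 -> 4 -> 5)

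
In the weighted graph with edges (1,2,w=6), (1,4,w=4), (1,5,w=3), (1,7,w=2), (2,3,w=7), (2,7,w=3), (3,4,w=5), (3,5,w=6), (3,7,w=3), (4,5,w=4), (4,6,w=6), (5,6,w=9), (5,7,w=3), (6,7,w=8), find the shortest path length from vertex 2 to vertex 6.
11 (path: 2 -> 7 -> 6; weights 3 + 8 = 11)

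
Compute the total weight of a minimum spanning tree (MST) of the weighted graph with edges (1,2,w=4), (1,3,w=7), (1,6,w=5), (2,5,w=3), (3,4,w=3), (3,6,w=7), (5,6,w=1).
18 (MST edges: (1,2,w=4), (1,3,w=7), (2,5,w=3), (3,4,w=3), (5,6,w=1); sum of weights 4 + 7 + 3 + 3 + 1 = 18)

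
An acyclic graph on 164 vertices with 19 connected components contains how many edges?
145 (Each of the 19 component trees on V_i vertices has V_i - 1 edges; summing gives V - C = 164 - 19 = 145)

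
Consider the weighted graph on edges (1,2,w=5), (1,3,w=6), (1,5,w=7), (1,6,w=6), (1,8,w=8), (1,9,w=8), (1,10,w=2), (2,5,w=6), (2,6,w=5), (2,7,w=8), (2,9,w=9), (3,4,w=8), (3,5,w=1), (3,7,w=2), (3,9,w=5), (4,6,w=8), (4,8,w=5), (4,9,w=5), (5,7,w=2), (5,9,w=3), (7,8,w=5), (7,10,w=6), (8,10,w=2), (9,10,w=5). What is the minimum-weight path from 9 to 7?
5 (path: 9 -> 5 -> 7; weights 3 + 2 = 5)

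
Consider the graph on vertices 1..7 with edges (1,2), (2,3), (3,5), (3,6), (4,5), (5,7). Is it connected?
Yes (BFS from 1 visits [1, 2, 3, 5, 6, 4, 7] — all 7 vertices reached)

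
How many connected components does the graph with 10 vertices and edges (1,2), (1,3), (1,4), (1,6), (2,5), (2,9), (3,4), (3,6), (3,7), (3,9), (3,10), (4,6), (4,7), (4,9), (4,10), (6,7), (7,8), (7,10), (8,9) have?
1 (components: {1, 2, 3, 4, 5, 6, 7, 8, 9, 10})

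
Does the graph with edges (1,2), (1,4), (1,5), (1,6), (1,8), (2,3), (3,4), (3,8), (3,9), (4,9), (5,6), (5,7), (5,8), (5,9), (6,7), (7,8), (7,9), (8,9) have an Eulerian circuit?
No (6 vertices have odd degree: {1, 4, 5, 6, 8, 9}; Eulerian circuit requires 0)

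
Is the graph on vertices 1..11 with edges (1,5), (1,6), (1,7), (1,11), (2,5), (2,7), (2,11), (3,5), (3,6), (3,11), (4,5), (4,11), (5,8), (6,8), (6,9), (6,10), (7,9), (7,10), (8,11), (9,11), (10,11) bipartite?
Yes. Partition: {1, 2, 3, 4, 8, 9, 10}, {5, 6, 7, 11}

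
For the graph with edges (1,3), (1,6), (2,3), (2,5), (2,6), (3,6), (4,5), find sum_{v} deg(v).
14 (handshake: sum of degrees = 2|E| = 2 x 7 = 14)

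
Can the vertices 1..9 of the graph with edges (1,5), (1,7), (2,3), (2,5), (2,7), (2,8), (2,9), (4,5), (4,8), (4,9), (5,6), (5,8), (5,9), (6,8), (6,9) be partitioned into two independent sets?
No (odd cycle of length 3: 9 -> 5 -> 6 -> 9)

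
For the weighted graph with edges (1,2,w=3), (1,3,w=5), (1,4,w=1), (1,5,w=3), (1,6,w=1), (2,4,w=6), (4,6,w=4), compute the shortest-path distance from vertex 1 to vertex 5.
3 (path: 1 -> 5; weights 3 = 3)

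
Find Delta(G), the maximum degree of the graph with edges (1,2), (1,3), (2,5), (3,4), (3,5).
3 (attained at vertex 3)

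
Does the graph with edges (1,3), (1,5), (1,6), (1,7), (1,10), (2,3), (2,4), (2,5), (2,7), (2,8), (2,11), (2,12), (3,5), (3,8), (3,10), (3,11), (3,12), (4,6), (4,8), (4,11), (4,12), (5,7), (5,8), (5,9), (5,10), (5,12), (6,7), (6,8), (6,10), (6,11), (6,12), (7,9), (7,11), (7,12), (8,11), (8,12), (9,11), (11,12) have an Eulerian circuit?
No (8 vertices have odd degree: {1, 2, 3, 4, 6, 7, 8, 9}; Eulerian circuit requires 0)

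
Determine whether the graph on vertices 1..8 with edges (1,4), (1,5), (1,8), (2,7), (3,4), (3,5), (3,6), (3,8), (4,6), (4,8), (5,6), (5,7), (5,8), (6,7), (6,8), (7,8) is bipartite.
No (odd cycle of length 3: 4 -> 1 -> 8 -> 4)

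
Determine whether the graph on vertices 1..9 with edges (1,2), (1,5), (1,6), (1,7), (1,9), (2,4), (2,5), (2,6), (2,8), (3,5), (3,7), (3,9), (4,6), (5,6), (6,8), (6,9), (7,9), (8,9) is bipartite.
No (odd cycle of length 3: 2 -> 1 -> 5 -> 2)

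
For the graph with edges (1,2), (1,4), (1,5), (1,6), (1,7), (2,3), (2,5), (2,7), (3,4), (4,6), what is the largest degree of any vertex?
5 (attained at vertex 1)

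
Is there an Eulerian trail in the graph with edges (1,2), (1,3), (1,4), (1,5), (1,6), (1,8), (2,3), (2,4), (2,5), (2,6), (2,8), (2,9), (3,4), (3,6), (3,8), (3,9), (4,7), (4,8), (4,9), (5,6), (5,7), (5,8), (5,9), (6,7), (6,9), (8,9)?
Yes (the graph is connected and exactly 2 vertices have odd degree: {2, 7}; any Eulerian path must start and end at those)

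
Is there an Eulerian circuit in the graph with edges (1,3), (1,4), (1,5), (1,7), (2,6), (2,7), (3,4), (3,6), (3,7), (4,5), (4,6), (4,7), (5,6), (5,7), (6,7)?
No (2 vertices have odd degree: {4, 6}; Eulerian circuit requires 0)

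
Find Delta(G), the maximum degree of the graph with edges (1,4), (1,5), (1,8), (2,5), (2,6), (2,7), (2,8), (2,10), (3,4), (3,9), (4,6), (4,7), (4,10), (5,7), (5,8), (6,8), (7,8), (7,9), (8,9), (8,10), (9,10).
7 (attained at vertex 8)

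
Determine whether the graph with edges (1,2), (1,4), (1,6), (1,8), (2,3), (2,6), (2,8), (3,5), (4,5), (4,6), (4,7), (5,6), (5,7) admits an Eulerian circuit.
Yes (the graph is connected and all 8 vertices have even degree)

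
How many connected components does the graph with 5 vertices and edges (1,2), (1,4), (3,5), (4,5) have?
1 (components: {1, 2, 3, 4, 5})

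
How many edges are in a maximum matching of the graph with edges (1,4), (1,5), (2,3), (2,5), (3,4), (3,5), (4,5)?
2 (matching: (2,3), (4,5); upper bound floor(n/2) = floor(5/2) = 2)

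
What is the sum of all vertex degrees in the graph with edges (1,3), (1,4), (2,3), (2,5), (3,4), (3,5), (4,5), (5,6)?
16 (handshake: sum of degrees = 2|E| = 2 x 8 = 16)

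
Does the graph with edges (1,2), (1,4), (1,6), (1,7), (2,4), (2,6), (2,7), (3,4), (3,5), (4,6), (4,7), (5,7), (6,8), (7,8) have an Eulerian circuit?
No (2 vertices have odd degree: {4, 7}; Eulerian circuit requires 0)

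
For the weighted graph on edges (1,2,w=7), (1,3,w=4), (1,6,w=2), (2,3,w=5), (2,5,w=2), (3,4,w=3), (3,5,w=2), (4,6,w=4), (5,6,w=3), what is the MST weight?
12 (MST edges: (1,6,w=2), (2,5,w=2), (3,4,w=3), (3,5,w=2), (5,6,w=3); sum of weights 2 + 2 + 3 + 2 + 3 = 12)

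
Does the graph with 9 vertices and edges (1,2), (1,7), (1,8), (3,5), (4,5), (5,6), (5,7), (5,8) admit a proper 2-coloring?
Yes. Partition: {1, 5, 9}, {2, 3, 4, 6, 7, 8}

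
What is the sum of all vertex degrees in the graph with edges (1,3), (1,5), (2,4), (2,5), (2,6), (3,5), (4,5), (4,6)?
16 (handshake: sum of degrees = 2|E| = 2 x 8 = 16)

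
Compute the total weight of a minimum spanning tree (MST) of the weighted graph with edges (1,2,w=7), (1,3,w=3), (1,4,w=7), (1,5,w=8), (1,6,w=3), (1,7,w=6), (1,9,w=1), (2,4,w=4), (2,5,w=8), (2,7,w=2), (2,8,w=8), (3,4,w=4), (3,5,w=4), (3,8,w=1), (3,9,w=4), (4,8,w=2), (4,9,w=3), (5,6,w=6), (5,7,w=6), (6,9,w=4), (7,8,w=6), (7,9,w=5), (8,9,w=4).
20 (MST edges: (1,3,w=3), (1,6,w=3), (1,9,w=1), (2,4,w=4), (2,7,w=2), (3,5,w=4), (3,8,w=1), (4,8,w=2); sum of weights 3 + 3 + 1 + 4 + 2 + 4 + 1 + 2 = 20)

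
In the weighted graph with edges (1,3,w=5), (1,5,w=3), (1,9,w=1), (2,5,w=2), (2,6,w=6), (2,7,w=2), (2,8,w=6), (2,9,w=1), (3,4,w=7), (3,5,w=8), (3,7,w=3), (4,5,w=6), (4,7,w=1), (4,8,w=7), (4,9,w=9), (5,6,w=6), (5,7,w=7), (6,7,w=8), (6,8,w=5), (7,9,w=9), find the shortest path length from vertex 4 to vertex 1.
5 (path: 4 -> 7 -> 2 -> 9 -> 1; weights 1 + 2 + 1 + 1 = 5)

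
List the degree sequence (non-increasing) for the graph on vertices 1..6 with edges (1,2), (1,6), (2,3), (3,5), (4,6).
[2, 2, 2, 2, 1, 1] (degrees: deg(1)=2, deg(2)=2, deg(3)=2, deg(4)=1, deg(5)=1, deg(6)=2)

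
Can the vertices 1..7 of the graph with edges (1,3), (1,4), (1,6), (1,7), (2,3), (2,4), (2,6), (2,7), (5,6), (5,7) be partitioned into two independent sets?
Yes. Partition: {1, 2, 5}, {3, 4, 6, 7}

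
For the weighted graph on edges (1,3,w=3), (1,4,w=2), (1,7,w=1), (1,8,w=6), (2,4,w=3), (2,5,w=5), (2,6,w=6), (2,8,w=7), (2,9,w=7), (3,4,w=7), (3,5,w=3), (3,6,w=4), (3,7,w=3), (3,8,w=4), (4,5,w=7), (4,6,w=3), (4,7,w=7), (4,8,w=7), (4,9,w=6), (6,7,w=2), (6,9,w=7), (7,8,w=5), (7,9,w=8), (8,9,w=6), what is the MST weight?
24 (MST edges: (1,3,w=3), (1,4,w=2), (1,7,w=1), (2,4,w=3), (3,5,w=3), (3,8,w=4), (4,9,w=6), (6,7,w=2); sum of weights 3 + 2 + 1 + 3 + 3 + 4 + 6 + 2 = 24)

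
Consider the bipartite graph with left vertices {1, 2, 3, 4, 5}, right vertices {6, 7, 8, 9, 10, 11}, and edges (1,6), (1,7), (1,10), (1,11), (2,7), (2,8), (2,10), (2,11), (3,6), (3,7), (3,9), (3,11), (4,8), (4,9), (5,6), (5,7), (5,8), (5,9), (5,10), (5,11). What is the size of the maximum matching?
5 (matching: (1,11), (2,10), (3,9), (4,8), (5,7); upper bound min(|L|,|R|) = min(5,6) = 5)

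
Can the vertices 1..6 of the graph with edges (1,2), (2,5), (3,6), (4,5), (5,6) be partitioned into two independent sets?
Yes. Partition: {1, 3, 5}, {2, 4, 6}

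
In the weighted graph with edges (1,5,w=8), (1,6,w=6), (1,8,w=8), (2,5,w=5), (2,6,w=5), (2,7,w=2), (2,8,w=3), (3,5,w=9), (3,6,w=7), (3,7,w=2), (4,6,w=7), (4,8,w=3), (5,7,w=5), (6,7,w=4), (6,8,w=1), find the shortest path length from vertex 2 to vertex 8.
3 (path: 2 -> 8; weights 3 = 3)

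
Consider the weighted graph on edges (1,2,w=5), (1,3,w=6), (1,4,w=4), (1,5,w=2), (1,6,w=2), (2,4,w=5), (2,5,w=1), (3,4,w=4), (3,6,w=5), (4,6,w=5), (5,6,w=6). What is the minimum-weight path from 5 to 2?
1 (path: 5 -> 2; weights 1 = 1)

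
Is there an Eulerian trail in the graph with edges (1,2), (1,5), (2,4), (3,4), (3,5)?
Yes — and in fact it has an Eulerian circuit (the graph is connected and all 5 vertices have even degree)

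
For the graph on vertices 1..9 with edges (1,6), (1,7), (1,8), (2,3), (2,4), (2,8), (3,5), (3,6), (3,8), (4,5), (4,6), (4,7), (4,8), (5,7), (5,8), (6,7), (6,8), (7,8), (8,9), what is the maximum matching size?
4 (matching: (2,4), (3,6), (5,7), (8,9); upper bound floor(n/2) = floor(9/2) = 4)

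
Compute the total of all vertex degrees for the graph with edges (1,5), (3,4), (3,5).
6 (handshake: sum of degrees = 2|E| = 2 x 3 = 6)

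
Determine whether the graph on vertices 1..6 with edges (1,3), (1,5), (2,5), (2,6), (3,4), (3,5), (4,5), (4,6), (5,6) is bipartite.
No (odd cycle of length 3: 5 -> 1 -> 3 -> 5)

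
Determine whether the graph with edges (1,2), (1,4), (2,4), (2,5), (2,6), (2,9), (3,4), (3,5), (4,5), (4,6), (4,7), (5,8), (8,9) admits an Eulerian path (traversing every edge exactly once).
Yes (the graph is connected and exactly 2 vertices have odd degree: {2, 7}; any Eulerian path must start and end at those)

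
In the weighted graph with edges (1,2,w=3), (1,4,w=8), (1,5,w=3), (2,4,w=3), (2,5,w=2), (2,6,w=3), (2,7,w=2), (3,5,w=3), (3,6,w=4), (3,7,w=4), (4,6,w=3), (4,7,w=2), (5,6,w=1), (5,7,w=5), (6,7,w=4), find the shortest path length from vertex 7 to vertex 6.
4 (path: 7 -> 6; weights 4 = 4)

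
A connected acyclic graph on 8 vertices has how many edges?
7 (A tree on V vertices has V - 1 edges, so 8 - 1 = 7)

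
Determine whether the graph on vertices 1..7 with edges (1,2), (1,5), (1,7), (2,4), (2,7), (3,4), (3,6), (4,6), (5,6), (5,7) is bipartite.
No (odd cycle of length 3: 2 -> 1 -> 7 -> 2)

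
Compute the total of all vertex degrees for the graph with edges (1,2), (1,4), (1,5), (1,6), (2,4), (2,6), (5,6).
14 (handshake: sum of degrees = 2|E| = 2 x 7 = 14)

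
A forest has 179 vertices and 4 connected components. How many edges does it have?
175 (Each of the 4 component trees on V_i vertices has V_i - 1 edges; summing gives V - C = 179 - 4 = 175)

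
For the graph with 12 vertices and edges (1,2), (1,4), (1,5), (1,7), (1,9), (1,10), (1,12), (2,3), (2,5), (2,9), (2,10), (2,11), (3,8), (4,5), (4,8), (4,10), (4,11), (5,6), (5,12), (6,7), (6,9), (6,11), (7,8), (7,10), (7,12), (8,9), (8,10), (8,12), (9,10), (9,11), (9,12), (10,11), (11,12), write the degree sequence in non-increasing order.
[7, 7, 7, 6, 6, 6, 6, 5, 5, 5, 4, 2] (degrees: deg(1)=7, deg(2)=6, deg(3)=2, deg(4)=5, deg(5)=5, deg(6)=4, deg(7)=5, deg(8)=6, deg(9)=7, deg(10)=7, deg(11)=6, deg(12)=6)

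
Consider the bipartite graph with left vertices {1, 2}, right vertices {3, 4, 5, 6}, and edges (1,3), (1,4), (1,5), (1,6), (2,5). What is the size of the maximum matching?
2 (matching: (1,6), (2,5); upper bound min(|L|,|R|) = min(2,4) = 2)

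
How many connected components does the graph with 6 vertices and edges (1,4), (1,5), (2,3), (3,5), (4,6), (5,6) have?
1 (components: {1, 2, 3, 4, 5, 6})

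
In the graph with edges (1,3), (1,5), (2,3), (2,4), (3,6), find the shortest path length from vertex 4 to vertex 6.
3 (path: 4 -> 2 -> 3 -> 6, 3 edges)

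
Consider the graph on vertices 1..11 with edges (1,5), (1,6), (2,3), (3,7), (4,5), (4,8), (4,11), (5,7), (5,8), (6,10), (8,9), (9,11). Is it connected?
Yes (BFS from 1 visits [1, 5, 6, 4, 7, 8, 10, 11, 3, 9, 2] — all 11 vertices reached)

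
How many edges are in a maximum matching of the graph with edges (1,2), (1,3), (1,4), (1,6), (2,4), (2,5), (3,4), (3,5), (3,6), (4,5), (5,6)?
3 (matching: (1,2), (3,4), (5,6); upper bound floor(n/2) = floor(6/2) = 3)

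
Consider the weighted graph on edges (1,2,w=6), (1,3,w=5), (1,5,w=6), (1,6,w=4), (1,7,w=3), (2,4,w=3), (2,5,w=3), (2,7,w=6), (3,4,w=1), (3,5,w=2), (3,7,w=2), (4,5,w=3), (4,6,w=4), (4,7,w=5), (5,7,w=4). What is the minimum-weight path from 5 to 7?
4 (path: 5 -> 7; weights 4 = 4)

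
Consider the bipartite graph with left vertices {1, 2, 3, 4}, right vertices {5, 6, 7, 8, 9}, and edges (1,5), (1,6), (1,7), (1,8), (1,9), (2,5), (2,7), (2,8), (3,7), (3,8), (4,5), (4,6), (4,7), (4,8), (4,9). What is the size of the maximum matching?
4 (matching: (1,9), (2,8), (3,7), (4,6); upper bound min(|L|,|R|) = min(4,5) = 4)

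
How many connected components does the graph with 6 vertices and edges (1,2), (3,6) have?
4 (components: {1, 2}, {3, 6}, {4}, {5})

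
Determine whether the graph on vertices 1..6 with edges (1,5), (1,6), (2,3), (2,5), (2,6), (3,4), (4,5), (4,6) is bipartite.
Yes. Partition: {1, 2, 4}, {3, 5, 6}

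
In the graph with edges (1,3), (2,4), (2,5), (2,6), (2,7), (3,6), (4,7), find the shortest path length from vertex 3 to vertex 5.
3 (path: 3 -> 6 -> 2 -> 5, 3 edges)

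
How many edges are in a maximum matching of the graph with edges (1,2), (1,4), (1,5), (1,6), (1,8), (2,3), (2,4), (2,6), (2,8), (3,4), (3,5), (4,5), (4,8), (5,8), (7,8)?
4 (matching: (1,5), (2,6), (3,4), (7,8); upper bound floor(n/2) = floor(8/2) = 4)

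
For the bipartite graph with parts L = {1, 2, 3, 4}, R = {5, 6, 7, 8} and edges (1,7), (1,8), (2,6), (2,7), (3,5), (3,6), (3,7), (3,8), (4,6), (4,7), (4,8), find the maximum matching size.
4 (matching: (1,8), (2,7), (3,5), (4,6); upper bound min(|L|,|R|) = min(4,4) = 4)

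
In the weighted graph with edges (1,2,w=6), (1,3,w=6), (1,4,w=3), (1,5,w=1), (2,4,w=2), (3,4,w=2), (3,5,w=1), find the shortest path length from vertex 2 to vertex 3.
4 (path: 2 -> 4 -> 3; weights 2 + 2 = 4)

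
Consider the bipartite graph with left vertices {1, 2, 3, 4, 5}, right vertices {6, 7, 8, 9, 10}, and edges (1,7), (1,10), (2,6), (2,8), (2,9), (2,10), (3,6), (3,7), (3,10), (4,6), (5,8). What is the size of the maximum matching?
5 (matching: (1,10), (2,9), (3,7), (4,6), (5,8); upper bound min(|L|,|R|) = min(5,5) = 5)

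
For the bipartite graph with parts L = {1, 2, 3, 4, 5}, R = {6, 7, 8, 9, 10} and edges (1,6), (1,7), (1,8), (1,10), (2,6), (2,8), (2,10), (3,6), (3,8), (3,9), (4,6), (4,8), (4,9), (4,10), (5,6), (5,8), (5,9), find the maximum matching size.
5 (matching: (1,7), (2,8), (3,9), (4,10), (5,6); upper bound min(|L|,|R|) = min(5,5) = 5)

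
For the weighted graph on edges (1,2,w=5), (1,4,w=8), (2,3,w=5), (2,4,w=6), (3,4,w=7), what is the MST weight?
16 (MST edges: (1,2,w=5), (2,3,w=5), (2,4,w=6); sum of weights 5 + 5 + 6 = 16)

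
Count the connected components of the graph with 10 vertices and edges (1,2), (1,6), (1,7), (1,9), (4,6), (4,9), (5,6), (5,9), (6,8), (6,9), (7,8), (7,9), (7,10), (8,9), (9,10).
2 (components: {1, 2, 4, 5, 6, 7, 8, 9, 10}, {3})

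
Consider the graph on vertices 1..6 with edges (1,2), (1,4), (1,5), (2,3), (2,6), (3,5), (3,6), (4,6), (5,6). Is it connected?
Yes (BFS from 1 visits [1, 2, 4, 5, 3, 6] — all 6 vertices reached)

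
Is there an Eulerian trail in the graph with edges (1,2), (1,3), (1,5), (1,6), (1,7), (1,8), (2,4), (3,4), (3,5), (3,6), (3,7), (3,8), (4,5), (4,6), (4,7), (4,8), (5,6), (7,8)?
Yes — and in fact it has an Eulerian circuit (the graph is connected and all 8 vertices have even degree)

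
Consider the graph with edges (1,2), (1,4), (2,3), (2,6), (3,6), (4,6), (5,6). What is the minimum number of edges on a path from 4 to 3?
2 (path: 4 -> 6 -> 3, 2 edges)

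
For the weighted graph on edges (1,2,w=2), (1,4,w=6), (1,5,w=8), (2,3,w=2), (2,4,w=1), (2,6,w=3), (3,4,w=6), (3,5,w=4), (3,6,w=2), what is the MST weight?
11 (MST edges: (1,2,w=2), (2,3,w=2), (2,4,w=1), (3,5,w=4), (3,6,w=2); sum of weights 2 + 2 + 1 + 4 + 2 = 11)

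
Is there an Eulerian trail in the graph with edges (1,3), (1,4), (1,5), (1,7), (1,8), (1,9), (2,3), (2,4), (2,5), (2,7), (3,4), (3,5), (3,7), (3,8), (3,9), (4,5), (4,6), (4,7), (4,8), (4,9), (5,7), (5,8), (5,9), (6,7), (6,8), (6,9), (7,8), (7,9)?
Yes (the graph is connected and exactly 2 vertices have odd degree: {3, 5}; any Eulerian path must start and end at those)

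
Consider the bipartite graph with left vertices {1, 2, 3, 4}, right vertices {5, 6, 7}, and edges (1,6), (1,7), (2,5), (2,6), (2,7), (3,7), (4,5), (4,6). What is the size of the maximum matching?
3 (matching: (1,7), (2,6), (4,5); upper bound min(|L|,|R|) = min(4,3) = 3)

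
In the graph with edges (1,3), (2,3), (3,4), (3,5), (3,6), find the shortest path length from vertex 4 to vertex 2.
2 (path: 4 -> 3 -> 2, 2 edges)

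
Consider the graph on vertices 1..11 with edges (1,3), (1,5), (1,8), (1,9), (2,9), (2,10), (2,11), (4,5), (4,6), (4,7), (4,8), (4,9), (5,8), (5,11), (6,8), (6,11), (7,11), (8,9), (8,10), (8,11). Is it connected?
Yes (BFS from 1 visits [1, 3, 5, 8, 9, 4, 11, 6, 10, 2, 7] — all 11 vertices reached)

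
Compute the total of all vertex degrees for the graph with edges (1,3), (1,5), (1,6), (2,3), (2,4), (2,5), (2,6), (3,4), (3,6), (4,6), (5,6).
22 (handshake: sum of degrees = 2|E| = 2 x 11 = 22)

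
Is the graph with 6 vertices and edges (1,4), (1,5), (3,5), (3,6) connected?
No, it has 2 components: {1, 3, 4, 5, 6}, {2}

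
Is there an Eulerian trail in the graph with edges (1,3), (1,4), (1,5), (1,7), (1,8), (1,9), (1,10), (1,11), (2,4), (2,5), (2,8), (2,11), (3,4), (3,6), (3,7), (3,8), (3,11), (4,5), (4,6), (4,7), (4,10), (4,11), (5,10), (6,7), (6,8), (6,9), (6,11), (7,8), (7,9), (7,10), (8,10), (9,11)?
Yes (the graph is connected and exactly 2 vertices have odd degree: {7, 10}; any Eulerian path must start and end at those)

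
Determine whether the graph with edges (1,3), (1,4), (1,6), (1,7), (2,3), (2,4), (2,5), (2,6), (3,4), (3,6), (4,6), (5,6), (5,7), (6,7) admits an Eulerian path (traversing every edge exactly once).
Yes (the graph is connected and exactly 2 vertices have odd degree: {5, 7}; any Eulerian path must start and end at those)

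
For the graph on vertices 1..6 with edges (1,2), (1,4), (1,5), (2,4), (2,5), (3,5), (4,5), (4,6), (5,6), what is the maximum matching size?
3 (matching: (1,2), (3,5), (4,6); upper bound floor(n/2) = floor(6/2) = 3)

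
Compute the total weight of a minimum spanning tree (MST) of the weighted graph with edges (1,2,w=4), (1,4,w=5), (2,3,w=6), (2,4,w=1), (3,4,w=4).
9 (MST edges: (1,2,w=4), (2,4,w=1), (3,4,w=4); sum of weights 4 + 1 + 4 = 9)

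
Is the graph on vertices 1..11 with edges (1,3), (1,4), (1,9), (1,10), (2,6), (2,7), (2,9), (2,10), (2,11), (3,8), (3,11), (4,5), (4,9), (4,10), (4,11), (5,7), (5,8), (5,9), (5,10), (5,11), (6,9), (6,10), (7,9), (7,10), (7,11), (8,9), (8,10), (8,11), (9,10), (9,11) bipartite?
No (odd cycle of length 3: 10 -> 1 -> 4 -> 10)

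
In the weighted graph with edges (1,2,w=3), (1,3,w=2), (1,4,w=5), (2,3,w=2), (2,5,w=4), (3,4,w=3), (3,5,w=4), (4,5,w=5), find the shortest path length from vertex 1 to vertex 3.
2 (path: 1 -> 3; weights 2 = 2)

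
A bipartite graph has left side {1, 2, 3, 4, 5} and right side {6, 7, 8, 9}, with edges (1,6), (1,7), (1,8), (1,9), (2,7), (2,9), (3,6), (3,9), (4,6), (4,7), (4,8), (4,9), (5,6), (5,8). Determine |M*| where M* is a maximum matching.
4 (matching: (1,9), (2,7), (3,6), (4,8); upper bound min(|L|,|R|) = min(5,4) = 4)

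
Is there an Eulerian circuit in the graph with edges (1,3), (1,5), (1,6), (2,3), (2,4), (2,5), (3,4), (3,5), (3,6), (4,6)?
No (6 vertices have odd degree: {1, 2, 3, 4, 5, 6}; Eulerian circuit requires 0)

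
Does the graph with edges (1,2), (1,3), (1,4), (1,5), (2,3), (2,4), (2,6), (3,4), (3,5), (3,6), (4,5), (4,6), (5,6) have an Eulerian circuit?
No (2 vertices have odd degree: {3, 4}; Eulerian circuit requires 0)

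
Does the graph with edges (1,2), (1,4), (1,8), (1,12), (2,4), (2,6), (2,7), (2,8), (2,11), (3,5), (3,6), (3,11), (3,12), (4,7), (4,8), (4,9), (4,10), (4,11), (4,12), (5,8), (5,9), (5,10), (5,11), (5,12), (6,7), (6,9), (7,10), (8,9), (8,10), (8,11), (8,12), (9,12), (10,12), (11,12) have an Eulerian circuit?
No (2 vertices have odd degree: {9, 10}; Eulerian circuit requires 0)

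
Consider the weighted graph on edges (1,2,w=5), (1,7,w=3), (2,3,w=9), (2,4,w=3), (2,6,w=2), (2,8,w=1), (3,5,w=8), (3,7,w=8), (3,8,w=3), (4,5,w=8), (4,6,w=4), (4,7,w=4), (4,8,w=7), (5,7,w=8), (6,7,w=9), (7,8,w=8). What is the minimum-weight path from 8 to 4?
4 (path: 8 -> 2 -> 4; weights 1 + 3 = 4)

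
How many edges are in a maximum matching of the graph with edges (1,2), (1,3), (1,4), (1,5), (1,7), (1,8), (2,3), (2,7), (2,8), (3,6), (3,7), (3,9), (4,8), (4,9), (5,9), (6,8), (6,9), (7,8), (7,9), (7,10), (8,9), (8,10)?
5 (matching: (1,5), (2,8), (3,6), (4,9), (7,10); upper bound floor(n/2) = floor(10/2) = 5)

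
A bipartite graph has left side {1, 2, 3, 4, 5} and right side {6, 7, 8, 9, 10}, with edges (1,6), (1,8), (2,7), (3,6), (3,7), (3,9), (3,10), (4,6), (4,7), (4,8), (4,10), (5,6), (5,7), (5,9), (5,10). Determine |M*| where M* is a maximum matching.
5 (matching: (1,8), (2,7), (3,10), (4,6), (5,9); upper bound min(|L|,|R|) = min(5,5) = 5)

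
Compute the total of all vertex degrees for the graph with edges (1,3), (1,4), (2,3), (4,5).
8 (handshake: sum of degrees = 2|E| = 2 x 4 = 8)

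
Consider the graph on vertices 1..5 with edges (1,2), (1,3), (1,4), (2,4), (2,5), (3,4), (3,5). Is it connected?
Yes (BFS from 1 visits [1, 2, 3, 4, 5] — all 5 vertices reached)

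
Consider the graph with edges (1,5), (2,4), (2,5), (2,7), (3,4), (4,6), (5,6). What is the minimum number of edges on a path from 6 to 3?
2 (path: 6 -> 4 -> 3, 2 edges)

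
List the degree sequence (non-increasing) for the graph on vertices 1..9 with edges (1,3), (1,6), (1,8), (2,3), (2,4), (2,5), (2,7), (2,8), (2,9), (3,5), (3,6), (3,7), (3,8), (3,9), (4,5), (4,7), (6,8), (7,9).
[7, 6, 4, 4, 3, 3, 3, 3, 3] (degrees: deg(1)=3, deg(2)=6, deg(3)=7, deg(4)=3, deg(5)=3, deg(6)=3, deg(7)=4, deg(8)=4, deg(9)=3)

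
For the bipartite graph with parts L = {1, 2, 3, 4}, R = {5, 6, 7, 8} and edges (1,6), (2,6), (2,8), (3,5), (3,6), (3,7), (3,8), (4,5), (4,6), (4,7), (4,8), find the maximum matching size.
4 (matching: (1,6), (2,8), (3,7), (4,5); upper bound min(|L|,|R|) = min(4,4) = 4)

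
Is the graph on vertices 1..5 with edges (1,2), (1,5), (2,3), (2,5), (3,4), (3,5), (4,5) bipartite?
No (odd cycle of length 3: 2 -> 1 -> 5 -> 2)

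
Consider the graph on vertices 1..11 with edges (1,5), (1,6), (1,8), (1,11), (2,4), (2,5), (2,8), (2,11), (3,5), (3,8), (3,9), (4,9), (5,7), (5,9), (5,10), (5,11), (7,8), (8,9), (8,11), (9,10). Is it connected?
Yes (BFS from 1 visits [1, 5, 6, 8, 11, 2, 3, 7, 9, 10, 4] — all 11 vertices reached)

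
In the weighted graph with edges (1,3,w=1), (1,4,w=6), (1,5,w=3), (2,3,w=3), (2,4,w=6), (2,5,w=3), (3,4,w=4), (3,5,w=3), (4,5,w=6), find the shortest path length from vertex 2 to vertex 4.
6 (path: 2 -> 4; weights 6 = 6)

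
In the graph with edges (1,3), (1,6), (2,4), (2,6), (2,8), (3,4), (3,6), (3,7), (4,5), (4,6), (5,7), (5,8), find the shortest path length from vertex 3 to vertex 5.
2 (path: 3 -> 7 -> 5, 2 edges)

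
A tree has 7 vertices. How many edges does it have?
6 (A tree on V vertices has V - 1 edges, so 7 - 1 = 6)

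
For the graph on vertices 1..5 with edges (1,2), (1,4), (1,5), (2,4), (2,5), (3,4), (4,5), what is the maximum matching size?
2 (matching: (2,5), (3,4); upper bound floor(n/2) = floor(5/2) = 2)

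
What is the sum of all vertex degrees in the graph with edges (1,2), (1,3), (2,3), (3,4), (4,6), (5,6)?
12 (handshake: sum of degrees = 2|E| = 2 x 6 = 12)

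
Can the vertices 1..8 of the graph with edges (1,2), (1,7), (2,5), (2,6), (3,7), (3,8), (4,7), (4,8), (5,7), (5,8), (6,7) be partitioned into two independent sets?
Yes. Partition: {1, 3, 4, 5, 6}, {2, 7, 8}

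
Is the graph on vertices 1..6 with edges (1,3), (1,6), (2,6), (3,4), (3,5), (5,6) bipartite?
Yes. Partition: {1, 2, 4, 5}, {3, 6}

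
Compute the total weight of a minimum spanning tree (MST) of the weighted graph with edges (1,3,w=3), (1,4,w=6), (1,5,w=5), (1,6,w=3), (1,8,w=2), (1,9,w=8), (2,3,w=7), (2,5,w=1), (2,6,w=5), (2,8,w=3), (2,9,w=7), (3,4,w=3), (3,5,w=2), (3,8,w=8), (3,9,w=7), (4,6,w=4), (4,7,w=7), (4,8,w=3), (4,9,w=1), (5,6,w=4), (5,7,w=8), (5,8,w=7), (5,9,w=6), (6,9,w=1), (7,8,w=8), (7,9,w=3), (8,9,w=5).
16 (MST edges: (1,3,w=3), (1,6,w=3), (1,8,w=2), (2,5,w=1), (3,5,w=2), (4,9,w=1), (6,9,w=1), (7,9,w=3); sum of weights 3 + 3 + 2 + 1 + 2 + 1 + 1 + 3 = 16)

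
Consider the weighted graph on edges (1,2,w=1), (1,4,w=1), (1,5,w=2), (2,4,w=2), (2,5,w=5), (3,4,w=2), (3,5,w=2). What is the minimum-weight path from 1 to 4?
1 (path: 1 -> 4; weights 1 = 1)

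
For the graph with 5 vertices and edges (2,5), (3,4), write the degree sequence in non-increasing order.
[1, 1, 1, 1, 0] (degrees: deg(1)=0, deg(2)=1, deg(3)=1, deg(4)=1, deg(5)=1)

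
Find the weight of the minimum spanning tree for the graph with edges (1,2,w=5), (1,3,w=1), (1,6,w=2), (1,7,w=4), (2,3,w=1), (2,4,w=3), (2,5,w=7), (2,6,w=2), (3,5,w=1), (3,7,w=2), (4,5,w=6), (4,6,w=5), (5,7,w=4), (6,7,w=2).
10 (MST edges: (1,3,w=1), (1,6,w=2), (2,3,w=1), (2,4,w=3), (3,5,w=1), (3,7,w=2); sum of weights 1 + 2 + 1 + 3 + 1 + 2 = 10)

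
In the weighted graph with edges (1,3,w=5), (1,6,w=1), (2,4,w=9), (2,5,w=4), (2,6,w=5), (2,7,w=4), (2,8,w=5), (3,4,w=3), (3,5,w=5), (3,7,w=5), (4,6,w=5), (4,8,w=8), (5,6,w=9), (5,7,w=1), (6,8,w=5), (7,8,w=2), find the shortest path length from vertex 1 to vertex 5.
9 (path: 1 -> 6 -> 8 -> 7 -> 5; weights 1 + 5 + 2 + 1 = 9)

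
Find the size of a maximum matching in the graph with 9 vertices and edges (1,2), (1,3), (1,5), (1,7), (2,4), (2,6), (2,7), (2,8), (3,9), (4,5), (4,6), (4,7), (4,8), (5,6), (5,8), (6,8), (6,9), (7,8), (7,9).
4 (matching: (1,5), (2,4), (6,9), (7,8); upper bound floor(n/2) = floor(9/2) = 4)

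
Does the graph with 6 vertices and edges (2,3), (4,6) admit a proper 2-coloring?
Yes. Partition: {1, 2, 4, 5}, {3, 6}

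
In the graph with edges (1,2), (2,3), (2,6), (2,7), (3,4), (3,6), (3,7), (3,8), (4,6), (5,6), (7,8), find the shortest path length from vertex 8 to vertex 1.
3 (path: 8 -> 3 -> 2 -> 1, 3 edges)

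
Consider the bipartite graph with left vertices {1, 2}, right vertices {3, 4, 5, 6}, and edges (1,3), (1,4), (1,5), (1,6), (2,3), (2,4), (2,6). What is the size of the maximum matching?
2 (matching: (1,5), (2,6); upper bound min(|L|,|R|) = min(2,4) = 2)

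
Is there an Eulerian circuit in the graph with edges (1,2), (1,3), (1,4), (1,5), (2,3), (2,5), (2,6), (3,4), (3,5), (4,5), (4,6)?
Yes (the graph is connected and all 6 vertices have even degree)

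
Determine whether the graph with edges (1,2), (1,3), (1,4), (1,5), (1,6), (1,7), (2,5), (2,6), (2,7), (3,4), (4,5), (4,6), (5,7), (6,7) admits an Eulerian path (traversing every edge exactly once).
Yes — and in fact it has an Eulerian circuit (the graph is connected and all 7 vertices have even degree)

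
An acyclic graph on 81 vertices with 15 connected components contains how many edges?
66 (Each of the 15 component trees on V_i vertices has V_i - 1 edges; summing gives V - C = 81 - 15 = 66)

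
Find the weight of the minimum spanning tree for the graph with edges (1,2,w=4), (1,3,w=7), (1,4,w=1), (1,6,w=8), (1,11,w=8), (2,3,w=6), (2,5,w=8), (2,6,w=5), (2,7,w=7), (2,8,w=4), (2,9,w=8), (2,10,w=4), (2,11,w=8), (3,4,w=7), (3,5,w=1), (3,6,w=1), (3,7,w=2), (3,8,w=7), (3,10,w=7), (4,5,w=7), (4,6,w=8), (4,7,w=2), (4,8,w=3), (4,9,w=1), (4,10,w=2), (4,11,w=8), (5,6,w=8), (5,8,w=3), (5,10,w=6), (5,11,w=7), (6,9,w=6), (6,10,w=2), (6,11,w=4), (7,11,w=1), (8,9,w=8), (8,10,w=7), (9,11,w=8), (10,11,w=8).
18 (MST edges: (1,2,w=4), (1,4,w=1), (3,5,w=1), (3,6,w=1), (3,7,w=2), (4,7,w=2), (4,8,w=3), (4,9,w=1), (4,10,w=2), (7,11,w=1); sum of weights 4 + 1 + 1 + 1 + 2 + 2 + 3 + 1 + 2 + 1 = 18)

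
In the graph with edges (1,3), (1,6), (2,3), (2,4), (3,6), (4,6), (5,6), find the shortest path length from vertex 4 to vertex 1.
2 (path: 4 -> 6 -> 1, 2 edges)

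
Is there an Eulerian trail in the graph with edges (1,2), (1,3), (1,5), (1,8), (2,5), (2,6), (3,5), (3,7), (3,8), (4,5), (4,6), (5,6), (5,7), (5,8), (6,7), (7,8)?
Yes (the graph is connected and exactly 2 vertices have odd degree: {2, 5}; any Eulerian path must start and end at those)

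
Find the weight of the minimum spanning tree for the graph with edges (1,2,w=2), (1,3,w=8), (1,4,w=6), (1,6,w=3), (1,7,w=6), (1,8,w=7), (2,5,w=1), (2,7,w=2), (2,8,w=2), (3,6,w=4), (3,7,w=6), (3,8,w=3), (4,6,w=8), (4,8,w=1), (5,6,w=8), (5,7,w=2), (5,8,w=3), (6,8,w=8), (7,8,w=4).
14 (MST edges: (1,2,w=2), (1,6,w=3), (2,5,w=1), (2,7,w=2), (2,8,w=2), (3,8,w=3), (4,8,w=1); sum of weights 2 + 3 + 1 + 2 + 2 + 3 + 1 = 14)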